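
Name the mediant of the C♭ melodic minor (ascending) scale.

Ebb

The Cb melodic minor (ascending) scale runs Cb Db Ebb Fb Gb Ab Bb.
Degree 3 is Ebb.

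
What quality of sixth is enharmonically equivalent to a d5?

doubly diminished

A diminished fifth spans 6 semitones.
A sixth spanning 6 semitones is doubly diminished (the major sixth is 9).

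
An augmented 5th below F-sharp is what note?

Bb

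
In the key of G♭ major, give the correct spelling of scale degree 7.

The Gb major scale runs Gb Ab Bb Cb Db Eb F.
Degree 7 is F.

F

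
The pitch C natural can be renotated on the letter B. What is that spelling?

B#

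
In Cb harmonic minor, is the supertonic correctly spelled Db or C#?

Each scale degree takes a distinct letter name. Degree 2 of a scale on C must use the letter D.
Db and C# are enharmonically the same pitch, but only Db uses the letter D, so it is the correct spelling here.

Db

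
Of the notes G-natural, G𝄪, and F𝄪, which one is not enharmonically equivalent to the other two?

G##

In 12-tone equal temperament, enharmonic equivalents share a pitch class. G is pitch class 7; G## is pitch class 9; F## is pitch class 7.
G and F## share pitch class 7, while G## is pitch class 9.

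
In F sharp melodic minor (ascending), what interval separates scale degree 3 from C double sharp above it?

augmented third

Scale degree 3 of F# melodic minor (ascending) is A.
A up to C##: letters A→C make it a third; 5 semitones makes it augmented.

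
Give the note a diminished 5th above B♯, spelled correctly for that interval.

B up a perfect fifth is F#, so the target letter is F.
From B#, a diminished fifth is 6 semitones up: F#.

F#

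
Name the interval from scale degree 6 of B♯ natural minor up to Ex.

Scale degree 6 of B# natural minor is G#.
G# up to E##: letters G→E make it a sixth; 10 semitones makes it augmented.

augmented sixth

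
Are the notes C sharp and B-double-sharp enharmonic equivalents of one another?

Yes

C# = pitch class 1 and B## = pitch class 1 — the same pitch class, so they are enharmonic equivalents.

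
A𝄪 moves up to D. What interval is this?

The letter names run A→D, a span of 3 letter steps, so the interval is some kind of fourth.
A## to D is 3 semitones. A perfect fourth is 5, so 3 makes it doubly diminished.

doubly diminished fourth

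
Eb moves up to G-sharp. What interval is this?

Counting letters E–F–G gives a third.
Eb→G# = 5 semitones, 1 wider than the major third (4), so augmented.

augmented third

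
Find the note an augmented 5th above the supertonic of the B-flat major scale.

G#

The supertonic of Bb major is C.
An augmented fifth (8 semitones) above C lands on the letter G, giving G#.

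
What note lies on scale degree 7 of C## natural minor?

Degree 7 takes the letter 6 steps above C, which is B.
In natural minor, degree 7 sits 10 semitones above the tonic. C## + 10 semitones is pitch class 0, spelled on B as B#.

B#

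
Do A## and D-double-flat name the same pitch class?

No

A## is pitch class 11; Dbb is pitch class 0.
The pitch classes differ (11 vs. 0), so they are not enharmonic equivalents.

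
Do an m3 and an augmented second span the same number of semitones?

Yes

A minor third spans 3 semitones; an augmented second spans 3.
They are enharmonically equivalent.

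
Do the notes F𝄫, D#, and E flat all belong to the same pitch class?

Fbb is pitch class 3; D# is pitch class 3; Eb is pitch class 3.
All spellings map to pitch class 3, so they are enharmonically equivalent.

Yes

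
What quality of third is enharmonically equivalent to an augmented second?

An augmented second spans 3 semitones.
A third spanning 3 semitones is minor (the major third is 4).

minor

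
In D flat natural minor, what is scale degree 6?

Bbb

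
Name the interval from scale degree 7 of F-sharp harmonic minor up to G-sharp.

minor third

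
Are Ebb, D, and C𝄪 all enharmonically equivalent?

Ebb is pitch class 2; D is pitch class 2; C## is pitch class 2.
All spellings map to pitch class 2, so they are enharmonically equivalent.

Yes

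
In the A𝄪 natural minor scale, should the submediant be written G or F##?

F##

Each scale degree takes a distinct letter name. Degree 6 of a scale on A must use the letter F.
F## and G are enharmonically the same pitch, but only F## uses the letter F, so it is the correct spelling here.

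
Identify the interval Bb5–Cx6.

Counting letters B–C gives a second.
Bb→C## = 4 semitones, 2 wider than the major second (2), so doubly augmented.

doubly augmented second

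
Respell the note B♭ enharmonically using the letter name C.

Cbb

Bb is pitch class 10. The letter C alone is pitch class 0.
To reach pitch class 10 from C requires an offset of -2 semitones, i.e. double flat: Cbb.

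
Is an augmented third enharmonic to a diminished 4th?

An augmented third spans 5 semitones; a diminished fourth spans 4.
The spans differ, so they are not enharmonic equivalents.

No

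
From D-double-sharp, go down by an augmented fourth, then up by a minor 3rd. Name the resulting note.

An augmented fourth down from D## is A# (letter A, 6 semitones down).
A minor third up from A# is C# (letter C, 3 semitones up).

C#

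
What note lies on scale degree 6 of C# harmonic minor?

Degree 6 takes the letter 5 steps above C, which is A.
In harmonic minor, degree 6 sits 8 semitones above the tonic. C# + 8 semitones is pitch class 9, spelled on A as A.

A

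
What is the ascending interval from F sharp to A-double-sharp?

augmented third

Counting letters F–G–A gives a third.
F#→A## = 5 semitones, 1 wider than the major third (4), so augmented.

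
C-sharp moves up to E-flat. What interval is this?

diminished third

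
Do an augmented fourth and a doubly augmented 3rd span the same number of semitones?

Yes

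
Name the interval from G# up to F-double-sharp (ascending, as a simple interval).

Counting letters G–A–B–C–D–E–F gives a seventh.
G#→F## = 11 semitones, exactly the major seventh.

major seventh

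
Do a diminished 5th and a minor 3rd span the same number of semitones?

A diminished fifth spans 6 semitones; a minor third spans 3.
The spans differ, so they are not enharmonic equivalents.

No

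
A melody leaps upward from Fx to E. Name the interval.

diminished seventh

Counting letters F–G–A–B–C–D–E gives a seventh.
F##→E = 9 semitones, 2 narrower than the major seventh (11), so diminished.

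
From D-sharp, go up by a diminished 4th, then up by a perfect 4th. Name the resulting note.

A diminished fourth up from D# is G (letter G, 4 semitones up).
A perfect fourth up from G is C (letter C, 5 semitones up).

C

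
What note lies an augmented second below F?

A second below F lands on the letter E.
An augmented second spans 3 semitones, so F moves to pitch class 2. On the letter E that is Ebb.

Ebb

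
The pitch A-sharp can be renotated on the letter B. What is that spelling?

Bb

A# is pitch class 10. The letter B alone is pitch class 11.
To reach pitch class 10 from B requires an offset of -1 semitone, i.e. flat: Bb.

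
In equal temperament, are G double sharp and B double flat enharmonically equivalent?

Yes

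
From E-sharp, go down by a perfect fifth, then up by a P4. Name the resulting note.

D#

A perfect fifth down from E# is A# (letter A, 7 semitones down).
A perfect fourth up from A# is D# (letter D, 5 semitones up).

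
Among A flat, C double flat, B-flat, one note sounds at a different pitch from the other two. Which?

In 12-tone equal temperament, enharmonic equivalents share a pitch class. Ab is pitch class 8; Cbb is pitch class 10; Bb is pitch class 10.
Cbb and Bb share pitch class 10, while Ab is pitch class 8.

Ab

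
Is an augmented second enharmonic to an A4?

No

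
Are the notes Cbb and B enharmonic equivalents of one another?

Cbb is pitch class 10; B is pitch class 11.
The pitch classes differ (10 vs. 11), so they are not enharmonic equivalents.

No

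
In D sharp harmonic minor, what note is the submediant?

Degree 6 takes the letter 5 steps above D, which is B.
In harmonic minor, degree 6 sits 8 semitones above the tonic. D# + 8 semitones is pitch class 11, spelled on B as B.

B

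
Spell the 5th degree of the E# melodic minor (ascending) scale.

B#

Degree 5 takes the letter 4 steps above E, which is B.
In melodic minor (ascending), degree 5 sits 7 semitones above the tonic. E# + 7 semitones is pitch class 0, spelled on B as B#.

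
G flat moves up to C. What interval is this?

augmented fourth

Counting letters G–A–B–C gives a fourth.
Gb→C = 6 semitones, 1 wider than the perfect fourth (5), so augmented.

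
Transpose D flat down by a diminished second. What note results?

C#

A second below D lands on the letter C.
A diminished second spans 0 semitones, so Db moves to pitch class 1. On the letter C that is C#.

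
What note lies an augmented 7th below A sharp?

A seventh below A lands on the letter B.
An augmented seventh spans 12 semitones, so A# moves to pitch class 10. On the letter B that is Bb.

Bb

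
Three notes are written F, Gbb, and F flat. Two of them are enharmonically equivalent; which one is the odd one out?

In 12-tone equal temperament, enharmonic equivalents share a pitch class. F is pitch class 5; Gbb is pitch class 5; Fb is pitch class 4.
F and Gbb share pitch class 5, while Fb is pitch class 4.

Fb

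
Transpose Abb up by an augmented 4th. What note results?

Db

A fourth above A lands on the letter D.
An augmented fourth spans 6 semitones, so Abb moves to pitch class 1. On the letter D that is Db.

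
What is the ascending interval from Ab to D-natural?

Counting letters A–B–C–D gives a fourth.
Ab→D = 6 semitones, 1 wider than the perfect fourth (5), so augmented.

augmented fourth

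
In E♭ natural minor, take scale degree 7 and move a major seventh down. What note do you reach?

Scale degree 7 of Eb natural minor is Db.
A major seventh (11 semitones) below Db lands on the letter E, giving Ebb.

Ebb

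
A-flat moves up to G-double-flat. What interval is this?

diminished seventh

Counting letters A–B–C–D–E–F–G gives a seventh.
Ab→Gbb = 9 semitones, 2 narrower than the major seventh (11), so diminished.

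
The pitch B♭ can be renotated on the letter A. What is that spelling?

Plain A sits 1 semitone below Bb, so on the letter A the same pitch needs a sharp: A#.

A#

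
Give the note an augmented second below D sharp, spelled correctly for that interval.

C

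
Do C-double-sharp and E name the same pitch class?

Two spellings are enharmonically equivalent only if they share a pitch class.
Here C## → 2, E → 4; 2 ≠ 4, so they are not.

No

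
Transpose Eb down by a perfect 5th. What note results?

Ab

A fifth below E lands on the letter A.
A perfect fifth spans 7 semitones, so Eb moves to pitch class 8. On the letter A that is Ab.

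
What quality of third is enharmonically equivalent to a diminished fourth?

major

A diminished fourth spans 4 semitones.
A third spanning 4 semitones is major (the major third is 4).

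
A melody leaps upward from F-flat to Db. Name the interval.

major sixth

The letter names run F→D, a span of 5 letter steps, so the interval is some kind of sixth.
Fb to Db is 9 semitones. A major sixth is 9, so 9 makes it major.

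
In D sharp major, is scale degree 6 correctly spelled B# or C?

B#

Each scale degree takes a distinct letter name. Degree 6 of a scale on D must use the letter B.
B# and C are enharmonically the same pitch, but only B# uses the letter B, so it is the correct spelling here.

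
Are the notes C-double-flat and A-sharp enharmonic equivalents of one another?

Cbb is pitch class 10; A# is pitch class 10.
All spellings map to pitch class 10, so they are enharmonically equivalent.

Yes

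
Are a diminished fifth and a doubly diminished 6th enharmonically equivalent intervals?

A diminished fifth spans 6 semitones; a doubly diminished sixth spans 6.
They are enharmonically equivalent.

Yes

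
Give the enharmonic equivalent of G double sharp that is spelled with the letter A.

A

Plain A sits at the same pitch as G##, so on the letter A the same pitch needs a natural: A.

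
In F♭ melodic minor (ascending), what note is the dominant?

Degree 5 takes the letter 4 steps above F, which is C.
In melodic minor (ascending), degree 5 sits 7 semitones above the tonic. Fb + 7 semitones is pitch class 11, spelled on C as Cb.

Cb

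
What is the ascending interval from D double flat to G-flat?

augmented fourth

Counting letters D–E–F–G gives a fourth.
Dbb→Gb = 6 semitones, 1 wider than the perfect fourth (5), so augmented.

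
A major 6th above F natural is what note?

D

A sixth above F lands on the letter D.
A major sixth spans 9 semitones, so F moves to pitch class 2. On the letter D that is D.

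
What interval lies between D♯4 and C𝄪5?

major seventh

Counting letters D–E–F–G–A–B–C gives a seventh.
D#→C## = 11 semitones, exactly the major seventh.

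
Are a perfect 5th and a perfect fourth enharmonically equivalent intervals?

A perfect fifth spans 7 semitones; a perfect fourth spans 5.
The spans differ, so they are not enharmonic equivalents.

No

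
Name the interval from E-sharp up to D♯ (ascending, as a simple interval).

minor seventh

The letter names run E→D, a span of 6 letter steps, so the interval is some kind of seventh.
E# to D# is 10 semitones. A major seventh is 11, so 10 makes it minor.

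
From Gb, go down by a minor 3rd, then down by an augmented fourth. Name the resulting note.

Bbb

A minor third down from Gb is Eb (letter E, 3 semitones down).
An augmented fourth down from Eb is Bbb (letter B, 6 semitones down).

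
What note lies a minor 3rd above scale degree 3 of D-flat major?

Ab

Scale degree 3 of Db major is F.
A minor third (3 semitones) above F lands on the letter A, giving Ab.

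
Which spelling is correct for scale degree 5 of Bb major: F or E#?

Each scale degree takes a distinct letter name. Degree 5 of a scale on B must use the letter F.
F and E# are enharmonically the same pitch, but only F uses the letter F, so it is the correct spelling here.

F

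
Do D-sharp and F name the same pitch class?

No

D# is pitch class 3; F is pitch class 5.
The pitch classes differ (3 vs. 5), so they are not enharmonic equivalents.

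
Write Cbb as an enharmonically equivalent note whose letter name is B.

Bb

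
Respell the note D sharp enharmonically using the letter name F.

Fbb

Plain F sits 2 semitones above D#, so on the letter F the same pitch needs a double flat: Fbb.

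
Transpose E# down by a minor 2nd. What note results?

D##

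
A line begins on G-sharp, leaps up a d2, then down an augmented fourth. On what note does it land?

Ebb

A diminished second up from G# is Ab (letter A, 0 semitones up).
An augmented fourth down from Ab is Ebb (letter E, 6 semitones down).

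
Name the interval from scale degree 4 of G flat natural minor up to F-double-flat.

Scale degree 4 of Gb natural minor is Cb.
Cb up to Fbb: letters C→F make it a fourth; 4 semitones makes it diminished.

diminished fourth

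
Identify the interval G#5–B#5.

Counting letters G–A–B gives a third.
G#→B# = 4 semitones, exactly the major third.

major third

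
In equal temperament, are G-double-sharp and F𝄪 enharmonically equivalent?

G## is pitch class 9; F## is pitch class 7.
The pitch classes differ (9 vs. 7), so they are not enharmonic equivalents.

No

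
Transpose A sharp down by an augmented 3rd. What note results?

A down a major third is F, so the target letter is F.
From A#, an augmented third is 5 semitones down: F.

F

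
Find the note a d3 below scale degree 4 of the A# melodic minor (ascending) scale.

B##

Scale degree 4 of A# melodic minor (ascending) is D#.
A diminished third (2 semitones) below D# lands on the letter B, giving B##.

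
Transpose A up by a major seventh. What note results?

A up a major seventh is G#, so the target letter is G.
From A, a major seventh is 11 semitones up: G#.

G#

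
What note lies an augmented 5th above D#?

A##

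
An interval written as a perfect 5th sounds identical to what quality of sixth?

diminished

A perfect fifth spans 7 semitones.
A sixth spanning 7 semitones is diminished (the major sixth is 9).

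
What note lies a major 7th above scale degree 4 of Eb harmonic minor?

G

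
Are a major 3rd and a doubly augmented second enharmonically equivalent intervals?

A major third spans 4 semitones; a doubly augmented second spans 4.
They are enharmonically equivalent.

Yes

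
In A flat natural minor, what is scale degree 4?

Db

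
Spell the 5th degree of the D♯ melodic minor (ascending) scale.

Degree 5 takes the letter 4 steps above D, which is A.
In melodic minor (ascending), degree 5 sits 7 semitones above the tonic. D# + 7 semitones is pitch class 10, spelled on A as A#.

A#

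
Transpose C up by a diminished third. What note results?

Ebb

C up a major third is E, so the target letter is E.
From C, a diminished third is 2 semitones up: Ebb.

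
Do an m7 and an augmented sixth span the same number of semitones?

A minor seventh spans 10 semitones; an augmented sixth spans 10.
They are enharmonically equivalent.

Yes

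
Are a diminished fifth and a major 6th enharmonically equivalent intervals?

No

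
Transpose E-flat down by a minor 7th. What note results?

F

E down a major seventh is F, so the target letter is F.
From Eb, a minor seventh is 10 semitones down: F.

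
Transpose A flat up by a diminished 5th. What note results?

A up a perfect fifth is E, so the target letter is E.
From Ab, a diminished fifth is 6 semitones up: Ebb.

Ebb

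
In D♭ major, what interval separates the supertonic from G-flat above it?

The supertonic of Db major is Eb.
Eb up to Gb: letters E→G make it a third; 3 semitones makes it minor.

minor third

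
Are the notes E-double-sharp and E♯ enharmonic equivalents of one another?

No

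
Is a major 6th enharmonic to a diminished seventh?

Yes

A major sixth spans 9 semitones; a diminished seventh spans 9.
They are enharmonically equivalent.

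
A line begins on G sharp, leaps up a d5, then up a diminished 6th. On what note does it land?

Bbb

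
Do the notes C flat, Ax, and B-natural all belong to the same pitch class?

Cb = pitch class 11 and A## = pitch class 11 and B = pitch class 11 — the same pitch class, so they are enharmonic equivalents.

Yes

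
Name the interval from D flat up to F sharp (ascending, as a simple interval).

Counting letters D–E–F gives a third.
Db→F# = 5 semitones, 1 wider than the major third (4), so augmented.

augmented third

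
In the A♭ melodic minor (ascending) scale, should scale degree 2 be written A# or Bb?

Each scale degree takes a distinct letter name. Degree 2 of a scale on A must use the letter B.
Bb and A# are enharmonically the same pitch, but only Bb uses the letter B, so it is the correct spelling here.

Bb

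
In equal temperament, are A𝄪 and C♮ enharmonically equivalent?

Two spellings are enharmonically equivalent only if they share a pitch class.
Here A## → 11, C → 0; 0 ≠ 11, so they are not.

No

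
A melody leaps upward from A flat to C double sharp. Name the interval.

doubly augmented third

The letter names run A→C, a span of 2 letter steps, so the interval is some kind of third.
Ab to C## is 6 semitones. A major third is 4, so 6 makes it doubly augmented.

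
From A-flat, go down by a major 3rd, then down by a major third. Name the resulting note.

Dbb

A major third down from Ab is Fb (letter F, 4 semitones down).
A major third down from Fb is Dbb (letter D, 4 semitones down).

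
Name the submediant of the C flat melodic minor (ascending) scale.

The Cb melodic minor (ascending) scale runs Cb Db Ebb Fb Gb Ab Bb.
Degree 6 is Ab.

Ab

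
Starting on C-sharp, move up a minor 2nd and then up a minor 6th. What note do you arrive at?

A minor second up from C# is D (letter D, 1 semitone up).
A minor sixth up from D is Bb (letter B, 8 semitones up).

Bb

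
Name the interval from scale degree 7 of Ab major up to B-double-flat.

diminished third

Scale degree 7 of Ab major is G.
G up to Bbb: letters G→B make it a third; 2 semitones makes it diminished.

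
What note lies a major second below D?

D down a major second is C, so the target letter is C.
From D, a major second is 2 semitones down: C.

C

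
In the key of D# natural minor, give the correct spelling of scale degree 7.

C#

Degree 7 takes the letter 6 steps above D, which is C.
In natural minor, degree 7 sits 10 semitones above the tonic. D# + 10 semitones is pitch class 1, spelled on C as C#.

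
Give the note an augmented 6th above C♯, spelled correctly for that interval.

A##

C up a major sixth is A, so the target letter is A.
From C#, an augmented sixth is 10 semitones up: A##.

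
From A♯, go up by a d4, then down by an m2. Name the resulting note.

C#

A diminished fourth up from A# is D (letter D, 4 semitones up).
A minor second down from D is C# (letter C, 1 semitone down).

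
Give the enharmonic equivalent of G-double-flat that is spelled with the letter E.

E#

Gbb is pitch class 5. The letter E alone is pitch class 4.
To reach pitch class 5 from E requires an offset of +1 semitone, i.e. sharp: E#.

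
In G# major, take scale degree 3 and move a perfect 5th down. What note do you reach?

E#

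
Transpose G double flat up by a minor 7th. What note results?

Fbb

A seventh above G lands on the letter F.
A minor seventh spans 10 semitones, so Gbb moves to pitch class 3. On the letter F that is Fbb.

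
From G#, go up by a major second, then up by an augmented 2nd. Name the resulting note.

A major second up from G# is A# (letter A, 2 semitones up).
An augmented second up from A# is B## (letter B, 3 semitones up).

B##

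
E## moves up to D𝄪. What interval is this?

minor seventh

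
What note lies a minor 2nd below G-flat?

F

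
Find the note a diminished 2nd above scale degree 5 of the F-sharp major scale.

Db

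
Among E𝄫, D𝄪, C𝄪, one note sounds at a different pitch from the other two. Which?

D##

In 12-tone equal temperament, enharmonic equivalents share a pitch class. Ebb is pitch class 2; D## is pitch class 4; C## is pitch class 2.
Ebb and C## share pitch class 2, while D## is pitch class 4.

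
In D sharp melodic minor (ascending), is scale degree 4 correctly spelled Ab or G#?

Each scale degree takes a distinct letter name. Degree 4 of a scale on D must use the letter G.
G# and Ab are enharmonically the same pitch, but only G# uses the letter G, so it is the correct spelling here.

G#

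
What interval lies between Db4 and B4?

Counting letters D–E–F–G–A–B gives a sixth.
Db→B = 10 semitones, 1 wider than the major sixth (9), so augmented.

augmented sixth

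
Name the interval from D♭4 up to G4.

augmented fourth

The letter names run D→G, a span of 3 letter steps, so the interval is some kind of fourth.
Db to G is 6 semitones. A perfect fourth is 5, so 6 makes it augmented.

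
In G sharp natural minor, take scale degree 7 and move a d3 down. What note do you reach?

D##

Scale degree 7 of G# natural minor is F#.
A diminished third (2 semitones) below F# lands on the letter D, giving D##.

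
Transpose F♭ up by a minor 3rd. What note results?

A third above F lands on the letter A.
A minor third spans 3 semitones, so Fb moves to pitch class 7. On the letter A that is Abb.

Abb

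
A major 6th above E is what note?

C#

A sixth above E lands on the letter C.
A major sixth spans 9 semitones, so E moves to pitch class 1. On the letter C that is C#.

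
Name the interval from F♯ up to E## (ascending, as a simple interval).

Counting letters F–G–A–B–C–D–E gives a seventh.
F#→E## = 12 semitones, 1 wider than the major seventh (11), so augmented.

augmented seventh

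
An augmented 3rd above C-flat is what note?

E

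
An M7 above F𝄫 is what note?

F up a major seventh is E, so the target letter is E.
From Fbb, a major seventh is 11 semitones up: Ebb.

Ebb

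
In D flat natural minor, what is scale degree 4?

Degree 4 takes the letter 3 steps above D, which is G.
In natural minor, degree 4 sits 5 semitones above the tonic. Db + 5 semitones is pitch class 6, spelled on G as Gb.

Gb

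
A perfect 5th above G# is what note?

G up a perfect fifth is D, so the target letter is D.
From G#, a perfect fifth is 7 semitones up: D#.

D#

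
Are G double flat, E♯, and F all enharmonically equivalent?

Yes

Gbb = pitch class 5 and E# = pitch class 5 and F = pitch class 5 — the same pitch class, so they are enharmonic equivalents.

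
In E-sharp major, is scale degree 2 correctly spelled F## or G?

F##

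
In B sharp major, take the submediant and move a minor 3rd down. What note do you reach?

E##

The submediant of B# major is G##.
A minor third (3 semitones) below G## lands on the letter E, giving E##.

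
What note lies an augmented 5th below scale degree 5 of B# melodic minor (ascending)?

B

Scale degree 5 of B# melodic minor (ascending) is F##.
An augmented fifth (8 semitones) below F## lands on the letter B, giving B.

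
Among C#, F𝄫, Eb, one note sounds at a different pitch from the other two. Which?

C#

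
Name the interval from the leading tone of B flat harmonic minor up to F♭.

diminished sixth

The leading tone of Bb harmonic minor is A.
A up to Fb: letters A→F make it a sixth; 7 semitones makes it diminished.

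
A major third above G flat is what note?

G up a major third is B, so the target letter is B.
From Gb, a major third is 4 semitones up: Bb.

Bb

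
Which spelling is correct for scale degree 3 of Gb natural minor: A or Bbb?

Each scale degree takes a distinct letter name. Degree 3 of a scale on G must use the letter B.
Bbb and A are enharmonically the same pitch, but only Bbb uses the letter B, so it is the correct spelling here.

Bbb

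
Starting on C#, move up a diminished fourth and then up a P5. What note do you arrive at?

A diminished fourth up from C# is F (letter F, 4 semitones up).
A perfect fifth up from F is C (letter C, 7 semitones up).

C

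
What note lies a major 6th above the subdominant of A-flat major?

The subdominant of Ab major is Db.
A major sixth (9 semitones) above Db lands on the letter B, giving Bb.

Bb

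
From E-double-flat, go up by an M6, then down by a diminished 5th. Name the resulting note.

A major sixth up from Ebb is Cb (letter C, 9 semitones up).
A diminished fifth down from Cb is F (letter F, 6 semitones down).

F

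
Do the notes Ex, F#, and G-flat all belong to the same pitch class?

Yes

E## = pitch class 6 and F# = pitch class 6 and Gb = pitch class 6 — the same pitch class, so they are enharmonic equivalents.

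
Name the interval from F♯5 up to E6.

Counting letters F–G–A–B–C–D–E gives a seventh.
F#→E = 10 semitones, 1 narrower than the major seventh (11), so minor.

minor seventh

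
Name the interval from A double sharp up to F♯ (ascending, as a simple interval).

diminished sixth

Counting letters A–B–C–D–E–F gives a sixth.
A##→F# = 7 semitones, 2 narrower than the major sixth (9), so diminished.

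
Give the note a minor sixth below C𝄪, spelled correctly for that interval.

A sixth below C lands on the letter E.
A minor sixth spans 8 semitones, so C## moves to pitch class 6. On the letter E that is E##.

E##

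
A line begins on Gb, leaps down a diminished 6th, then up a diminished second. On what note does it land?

Cb

A diminished sixth down from Gb is B (letter B, 7 semitones down).
A diminished second up from B is Cb (letter C, 0 semitones up).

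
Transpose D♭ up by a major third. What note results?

F

A third above D lands on the letter F.
A major third spans 4 semitones, so Db moves to pitch class 5. On the letter F that is F.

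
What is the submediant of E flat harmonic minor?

Degree 6 takes the letter 5 steps above E, which is C.
In harmonic minor, degree 6 sits 8 semitones above the tonic. Eb + 8 semitones is pitch class 11, spelled on C as Cb.

Cb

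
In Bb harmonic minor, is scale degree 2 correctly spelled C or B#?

C

Each scale degree takes a distinct letter name. Degree 2 of a scale on B must use the letter C.
C and B# are enharmonically the same pitch, but only C uses the letter C, so it is the correct spelling here.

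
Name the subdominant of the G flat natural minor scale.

Cb

Degree 4 takes the letter 3 steps above G, which is C.
In natural minor, degree 4 sits 5 semitones above the tonic. Gb + 5 semitones is pitch class 11, spelled on C as Cb.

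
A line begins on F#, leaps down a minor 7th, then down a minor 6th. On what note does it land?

A minor seventh down from F# is G# (letter G, 10 semitones down).
A minor sixth down from G# is B# (letter B, 8 semitones down).

B#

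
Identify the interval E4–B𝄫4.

doubly diminished fifth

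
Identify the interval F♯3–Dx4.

augmented sixth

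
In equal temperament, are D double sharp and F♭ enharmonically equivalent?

Yes

D## is pitch class 4; Fb is pitch class 4.
All spellings map to pitch class 4, so they are enharmonically equivalent.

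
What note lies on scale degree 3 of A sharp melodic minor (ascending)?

Degree 3 takes the letter 2 steps above A, which is C.
In melodic minor (ascending), degree 3 sits 3 semitones above the tonic. A# + 3 semitones is pitch class 1, spelled on C as C#.

C#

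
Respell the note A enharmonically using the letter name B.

Bbb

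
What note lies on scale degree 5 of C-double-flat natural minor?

Degree 5 takes the letter 4 steps above C, which is G.
In natural minor, degree 5 sits 7 semitones above the tonic. Cbb + 7 semitones is pitch class 5, spelled on G as Gbb.

Gbb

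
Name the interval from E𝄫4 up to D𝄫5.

minor seventh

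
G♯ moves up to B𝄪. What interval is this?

Counting letters G–A–B gives a third.
G#→B## = 5 semitones, 1 wider than the major third (4), so augmented.

augmented third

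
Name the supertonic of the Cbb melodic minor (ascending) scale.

Dbb

Degree 2 takes the letter 1 step above C, which is D.
In melodic minor (ascending), degree 2 sits 2 semitones above the tonic. Cbb + 2 semitones is pitch class 0, spelled on D as Dbb.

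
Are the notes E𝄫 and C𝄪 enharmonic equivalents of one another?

Yes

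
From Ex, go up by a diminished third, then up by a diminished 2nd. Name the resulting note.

Ab

A diminished third up from E## is G# (letter G, 2 semitones up).
A diminished second up from G# is Ab (letter A, 0 semitones up).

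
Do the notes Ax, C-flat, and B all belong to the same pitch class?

Yes

A## is pitch class 11; Cb is pitch class 11; B is pitch class 11.
All spellings map to pitch class 11, so they are enharmonically equivalent.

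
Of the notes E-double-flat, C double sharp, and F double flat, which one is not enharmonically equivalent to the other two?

In 12-tone equal temperament, enharmonic equivalents share a pitch class. Ebb is pitch class 2; C## is pitch class 2; Fbb is pitch class 3.
Ebb and C## share pitch class 2, while Fbb is pitch class 3.

Fbb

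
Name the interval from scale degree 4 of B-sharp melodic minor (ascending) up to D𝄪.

major seventh

Scale degree 4 of B# melodic minor (ascending) is E#.
E# up to D##: letters E→D make it a seventh; 11 semitones makes it major.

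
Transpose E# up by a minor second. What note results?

F#

A second above E lands on the letter F.
A minor second spans 1 semitone, so E# moves to pitch class 6. On the letter F that is F#.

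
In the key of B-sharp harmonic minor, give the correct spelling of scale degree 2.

Degree 2 takes the letter 1 step above B, which is C.
In harmonic minor, degree 2 sits 2 semitones above the tonic. B# + 2 semitones is pitch class 2, spelled on C as C##.

C##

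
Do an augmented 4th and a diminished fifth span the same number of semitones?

Yes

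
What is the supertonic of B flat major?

C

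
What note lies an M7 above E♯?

D##

E up a major seventh is D#, so the target letter is D.
From E#, a major seventh is 11 semitones up: D##.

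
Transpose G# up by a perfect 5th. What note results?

G up a perfect fifth is D, so the target letter is D.
From G#, a perfect fifth is 7 semitones up: D#.

D#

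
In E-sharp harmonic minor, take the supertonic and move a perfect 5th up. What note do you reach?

C##

The supertonic of E# harmonic minor is F##.
A perfect fifth (7 semitones) above F## lands on the letter C, giving C##.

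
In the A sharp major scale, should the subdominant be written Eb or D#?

D#

Each scale degree takes a distinct letter name. Degree 4 of a scale on A must use the letter D.
D# and Eb are enharmonically the same pitch, but only D# uses the letter D, so it is the correct spelling here.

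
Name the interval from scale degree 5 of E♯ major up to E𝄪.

Scale degree 5 of E# major is B#.
B# up to E##: letters B→E make it a fourth; 6 semitones makes it augmented.

augmented fourth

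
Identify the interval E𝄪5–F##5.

The letter names run E→F, a span of 1 letter step, so the interval is some kind of second.
E## to F## is 1 semitone. A major second is 2, so 1 makes it minor.

minor second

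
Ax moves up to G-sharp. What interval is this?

diminished seventh

Counting letters A–B–C–D–E–F–G gives a seventh.
A##→G# = 9 semitones, 2 narrower than the major seventh (11), so diminished.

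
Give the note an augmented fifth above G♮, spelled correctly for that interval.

D#

G up a perfect fifth is D, so the target letter is D.
From G, an augmented fifth is 8 semitones up: D#.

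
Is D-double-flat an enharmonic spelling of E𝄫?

Dbb is pitch class 0; Ebb is pitch class 2.
The pitch classes differ (0 vs. 2), so they are not enharmonic equivalents.

No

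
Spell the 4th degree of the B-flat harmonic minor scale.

The Bb harmonic minor scale runs Bb C Db Eb F Gb A.
Degree 4 is Eb.

Eb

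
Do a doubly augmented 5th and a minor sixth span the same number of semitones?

No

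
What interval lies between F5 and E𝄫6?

Counting letters F–G–A–B–C–D–E gives a seventh.
F→Ebb = 9 semitones, 2 narrower than the major seventh (11), so diminished.

diminished seventh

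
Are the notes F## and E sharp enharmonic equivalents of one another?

No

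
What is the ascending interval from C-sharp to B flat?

The letter names run C→B, a span of 6 letter steps, so the interval is some kind of seventh.
C# to Bb is 9 semitones. A major seventh is 11, so 9 makes it diminished.

diminished seventh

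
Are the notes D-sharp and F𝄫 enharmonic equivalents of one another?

D# = pitch class 3 and Fbb = pitch class 3 — the same pitch class, so they are enharmonic equivalents.

Yes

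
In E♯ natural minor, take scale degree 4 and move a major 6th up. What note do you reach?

F##

Scale degree 4 of E# natural minor is A#.
A major sixth (9 semitones) above A# lands on the letter F, giving F##.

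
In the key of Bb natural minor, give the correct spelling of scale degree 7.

Degree 7 takes the letter 6 steps above B, which is A.
In natural minor, degree 7 sits 10 semitones above the tonic. Bb + 10 semitones is pitch class 8, spelled on A as Ab.

Ab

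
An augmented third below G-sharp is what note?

Eb

A third below G lands on the letter E.
An augmented third spans 5 semitones, so G# moves to pitch class 3. On the letter E that is Eb.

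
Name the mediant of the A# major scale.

C##

Degree 3 takes the letter 2 steps above A, which is C.
In major, degree 3 sits 4 semitones above the tonic. A# + 4 semitones is pitch class 2, spelled on C as C##.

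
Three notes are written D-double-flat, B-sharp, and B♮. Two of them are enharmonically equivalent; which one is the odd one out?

In 12-tone equal temperament, enharmonic equivalents share a pitch class. Dbb is pitch class 0; B# is pitch class 0; B is pitch class 11.
Dbb and B# share pitch class 0, while B is pitch class 11.

B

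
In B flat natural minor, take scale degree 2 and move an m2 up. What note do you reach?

Db

Scale degree 2 of Bb natural minor is C.
A minor second (1 semitone) above C lands on the letter D, giving Db.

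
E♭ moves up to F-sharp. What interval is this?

The letter names run E→F, a span of 1 letter step, so the interval is some kind of second.
Eb to F# is 3 semitones. A major second is 2, so 3 makes it augmented.

augmented second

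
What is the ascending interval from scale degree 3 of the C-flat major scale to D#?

Scale degree 3 of Cb major is Eb.
Eb up to D#: letters E→D make it a seventh; 12 semitones makes it augmented.

augmented seventh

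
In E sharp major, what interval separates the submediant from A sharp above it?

minor sixth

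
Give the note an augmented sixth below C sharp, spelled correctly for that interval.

Eb

C down a major sixth is Eb, so the target letter is E.
From C#, an augmented sixth is 10 semitones down: Eb.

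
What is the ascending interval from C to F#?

augmented fourth

Counting letters C–D–E–F gives a fourth.
C→F# = 6 semitones, 1 wider than the perfect fourth (5), so augmented.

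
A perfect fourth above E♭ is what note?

E up a perfect fourth is A, so the target letter is A.
From Eb, a perfect fourth is 5 semitones up: Ab.

Ab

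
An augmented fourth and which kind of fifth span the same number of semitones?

An augmented fourth spans 6 semitones.
A fifth spanning 6 semitones is diminished (the perfect fifth is 7).

diminished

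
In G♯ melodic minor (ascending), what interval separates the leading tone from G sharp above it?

minor second

The leading tone of G# melodic minor (ascending) is F##.
F## up to G#: letters F→G make it a second; 1 semitone makes it minor.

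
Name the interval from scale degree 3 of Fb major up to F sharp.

augmented sixth

Scale degree 3 of Fb major is Ab.
Ab up to F#: letters A→F make it a sixth; 10 semitones makes it augmented.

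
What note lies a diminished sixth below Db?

A sixth below D lands on the letter F.
A diminished sixth spans 7 semitones, so Db moves to pitch class 6. On the letter F that is F#.

F#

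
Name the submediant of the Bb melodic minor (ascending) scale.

Degree 6 takes the letter 5 steps above B, which is G.
In melodic minor (ascending), degree 6 sits 9 semitones above the tonic. Bb + 9 semitones is pitch class 7, spelled on G as G.

G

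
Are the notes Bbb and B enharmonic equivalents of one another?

No

Two spellings are enharmonically equivalent only if they share a pitch class.
Here Bbb → 9, B → 11; 9 ≠ 11, so they are not.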